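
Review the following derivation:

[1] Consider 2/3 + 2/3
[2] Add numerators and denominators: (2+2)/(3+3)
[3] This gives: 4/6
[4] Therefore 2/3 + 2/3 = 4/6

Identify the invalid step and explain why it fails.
Step 2: Add numerators and denominators: (2+2)/(3+3)

Step 2 incorrectly adds fractions by separately adding numerators and denominators. This is wrong. The correct method requires a common denominator: 2/3 + 2/3 = (2×3 + 2×3)/(3×3) = 12/9 = 4/3. The method used gives 4/6, which is different.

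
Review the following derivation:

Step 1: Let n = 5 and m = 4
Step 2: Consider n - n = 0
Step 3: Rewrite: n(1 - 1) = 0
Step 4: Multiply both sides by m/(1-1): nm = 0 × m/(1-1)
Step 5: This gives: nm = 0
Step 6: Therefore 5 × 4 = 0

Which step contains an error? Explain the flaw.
Step 4: Multiply both sides by m/(1-1): nm = 0 × m/(1-1)

Step 4 multiplies both sides by m/(1-1). However, 1-1 = 0, so this is multiplication by m/0, which is undefined. We cannot multiply by an undefined expression.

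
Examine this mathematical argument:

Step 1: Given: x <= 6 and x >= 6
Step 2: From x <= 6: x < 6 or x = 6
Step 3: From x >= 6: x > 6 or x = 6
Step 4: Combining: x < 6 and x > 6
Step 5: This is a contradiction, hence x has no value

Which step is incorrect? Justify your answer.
Step 4: Combining: x < 6 and x > 6

Step 4 incorrectly combines the conditions. From x <= 6 and x >= 6, the intersection is x = 6. The error treats the 'or' cases as 'and' requirements. The correct conclusion is that x = 6 is the unique solution, not that no solution exists.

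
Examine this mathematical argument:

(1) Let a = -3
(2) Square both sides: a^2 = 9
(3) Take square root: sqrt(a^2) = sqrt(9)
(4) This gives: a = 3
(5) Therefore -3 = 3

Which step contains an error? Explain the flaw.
Step 4: This gives: a = 3

Step 4 incorrectly states that sqrt(a^2) = a. The correct identity is sqrt(a^2) = |a|. Since a = -3 < 0, we have sqrt(a^2) = |-3| = 3, not a = -3.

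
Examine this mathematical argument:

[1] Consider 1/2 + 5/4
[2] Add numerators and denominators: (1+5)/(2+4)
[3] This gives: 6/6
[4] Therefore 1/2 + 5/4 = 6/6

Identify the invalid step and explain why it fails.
Step 2: Add numerators and denominators: (1+5)/(2+4)

Step 2 incorrectly adds fractions by separately adding numerators and denominators. This is wrong. The correct method requires a common denominator: 1/2 + 5/4 = (1×4 + 5×2)/(2×4) = 14/8 = 7/4. The method used gives 6/6, which is different.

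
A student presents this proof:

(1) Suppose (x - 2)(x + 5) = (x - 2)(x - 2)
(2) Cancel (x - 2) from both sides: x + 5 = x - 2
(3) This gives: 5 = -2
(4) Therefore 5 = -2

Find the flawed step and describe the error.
Step 2: Cancel (x - 2) from both sides: x + 5 = x - 2

Step 2 cancels (x - 2) from both sides. This is only valid if (x - 2) ≠ 0, i.e., x ≠ 2. When x = 2, both sides equal zero regardless of the other factors. The correct approach requires considering x = 2 as a separate case.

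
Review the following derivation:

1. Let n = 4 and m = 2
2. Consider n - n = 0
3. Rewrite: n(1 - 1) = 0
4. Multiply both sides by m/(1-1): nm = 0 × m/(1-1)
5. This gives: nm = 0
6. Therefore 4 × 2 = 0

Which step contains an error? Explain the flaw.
Step 4: Multiply both sides by m/(1-1): nm = 0 × m/(1-1)

Step 4 multiplies both sides by m/(1-1). However, 1-1 = 0, so this is multiplication by m/0, which is undefined. We cannot multiply by an undefined expression.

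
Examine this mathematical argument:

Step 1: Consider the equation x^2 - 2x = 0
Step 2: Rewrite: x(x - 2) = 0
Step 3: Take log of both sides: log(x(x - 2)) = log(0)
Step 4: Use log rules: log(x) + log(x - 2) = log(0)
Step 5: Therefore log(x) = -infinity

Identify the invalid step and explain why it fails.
Step 3: Take log of both sides: log(x(x - 2)) = log(0)

Step 3 takes the logarithm of both sides, resulting in log(0) on the right side. The logarithm is only defined for positive numbers; log(0) is undefined (approaches negative infinity). This operation is invalid.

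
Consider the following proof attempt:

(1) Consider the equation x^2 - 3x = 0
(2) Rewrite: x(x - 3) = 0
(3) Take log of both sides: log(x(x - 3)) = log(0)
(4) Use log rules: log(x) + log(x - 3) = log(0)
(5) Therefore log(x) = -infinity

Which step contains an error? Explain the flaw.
Step 3: Take log of both sides: log(x(x - 3)) = log(0)

Step 3 takes the logarithm of both sides, resulting in log(0) on the right side. The logarithm is only defined for positive numbers; log(0) is undefined (approaches negative infinity). This operation is invalid.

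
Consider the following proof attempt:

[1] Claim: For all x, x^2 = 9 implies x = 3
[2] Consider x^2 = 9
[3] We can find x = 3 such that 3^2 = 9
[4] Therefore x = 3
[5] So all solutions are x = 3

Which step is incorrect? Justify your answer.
Step 4: Therefore x = 3

Step 4 incorrectly concludes that x = 3 is the only solution. The proof shows that x = 3 is A solution (existence), but does not show it is the ONLY solution (uniqueness). In fact, x = -3 is also a solution since (-3)^2 = 9. Finding one solution doesn't prove there are no others.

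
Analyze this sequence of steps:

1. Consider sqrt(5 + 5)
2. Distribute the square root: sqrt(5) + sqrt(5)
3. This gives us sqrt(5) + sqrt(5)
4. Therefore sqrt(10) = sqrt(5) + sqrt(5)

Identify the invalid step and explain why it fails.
Step 2: Distribute the square root: sqrt(5) + sqrt(5)

Step 2 incorrectly 'distributes' the square root over addition. The square root function does not distribute: sqrt(a + b) ≠ sqrt(a) + sqrt(b). In fact, sqrt(5 + 5) = sqrt(10) ≈ 3.1623, while sqrt(5) + sqrt(5) ≈ 4.4721.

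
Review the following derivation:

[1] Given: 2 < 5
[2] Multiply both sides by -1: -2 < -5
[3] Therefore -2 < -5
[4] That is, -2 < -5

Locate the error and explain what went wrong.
Step 2: Multiply both sides by -1: -2 < -5

Step 2 multiplies both sides by -1 but fails to reverse the inequality sign. When multiplying (or dividing) an inequality by a negative number, the direction must be reversed. Since 2 < 5, we should get -2 > -5, i.e., -2 > -5.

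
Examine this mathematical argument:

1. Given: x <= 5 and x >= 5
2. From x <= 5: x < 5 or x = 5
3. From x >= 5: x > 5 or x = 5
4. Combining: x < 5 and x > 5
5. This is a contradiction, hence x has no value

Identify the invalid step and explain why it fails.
Step 4: Combining: x < 5 and x > 5

Step 4 incorrectly combines the conditions. From x <= 5 and x >= 5, the intersection is x = 5. The error treats the 'or' cases as 'and' requirements. The correct conclusion is that x = 5 is the unique solution, not that no solution exists.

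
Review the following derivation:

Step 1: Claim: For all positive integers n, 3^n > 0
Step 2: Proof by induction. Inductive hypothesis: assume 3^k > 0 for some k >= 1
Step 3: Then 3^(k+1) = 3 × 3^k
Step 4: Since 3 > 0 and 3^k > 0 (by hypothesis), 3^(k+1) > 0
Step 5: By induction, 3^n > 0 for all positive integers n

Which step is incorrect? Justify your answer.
Step 5: By induction, 3^n > 0 for all positive integers n

Step 5 concludes the proof by induction, but no base case was ever established. A valid induction proof requires: (1) a base case proving 3^1 > 0, and (2) an inductive step showing IF 3^k > 0 THEN 3^(k+1) > 0. Steps 2-4 correctly establish the inductive step, but without the base case the conclusion in step 5 does not follow.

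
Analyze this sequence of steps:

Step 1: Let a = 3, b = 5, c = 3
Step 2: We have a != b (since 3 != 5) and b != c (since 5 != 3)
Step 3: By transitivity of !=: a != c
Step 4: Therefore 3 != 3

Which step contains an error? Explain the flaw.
Step 3: By transitivity of !=: a != c

Step 3 incorrectly applies transitivity to the '!=' relation. Transitivity states: if a R b and b R c, then a R c. However, '!=' is not transitive. Counterexample: 3 != 5 and 5 != 3, but 3 = 3 (both equal 3). Transitivity holds for relations like <, <=, =, but not for !=.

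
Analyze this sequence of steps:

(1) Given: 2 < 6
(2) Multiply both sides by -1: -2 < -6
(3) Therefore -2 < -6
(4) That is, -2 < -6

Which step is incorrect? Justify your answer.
Step 2: Multiply both sides by -1: -2 < -6

Step 2 multiplies both sides by -1 but fails to reverse the inequality sign. When multiplying (or dividing) an inequality by a negative number, the direction must be reversed. Since 2 < 6, we should get -2 > -6, i.e., -2 > -6.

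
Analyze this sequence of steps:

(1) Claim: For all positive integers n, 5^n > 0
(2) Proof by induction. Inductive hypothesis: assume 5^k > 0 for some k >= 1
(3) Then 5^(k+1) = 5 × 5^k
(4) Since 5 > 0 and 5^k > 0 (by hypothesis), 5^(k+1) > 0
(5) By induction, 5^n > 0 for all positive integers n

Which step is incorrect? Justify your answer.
Step 5: By induction, 5^n > 0 for all positive integers n

Step 5 concludes the proof by induction, but no base case was ever established. A valid induction proof requires: (1) a base case proving 5^1 > 0, and (2) an inductive step showing IF 5^k > 0 THEN 5^(k+1) > 0. Steps 2-4 correctly establish the inductive step, but without the base case the conclusion in step 5 does not follow.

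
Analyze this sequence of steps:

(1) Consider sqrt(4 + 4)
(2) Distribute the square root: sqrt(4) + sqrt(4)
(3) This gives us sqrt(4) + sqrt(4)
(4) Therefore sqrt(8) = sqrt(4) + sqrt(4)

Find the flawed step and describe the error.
Step 2: Distribute the square root: sqrt(4) + sqrt(4)

Step 2 incorrectly 'distributes' the square root over addition. The square root function does not distribute: sqrt(a + b) ≠ sqrt(a) + sqrt(b). In fact, sqrt(4 + 4) = sqrt(8) ≈ 2.8284, while sqrt(4) + sqrt(4) ≈ 4.0000.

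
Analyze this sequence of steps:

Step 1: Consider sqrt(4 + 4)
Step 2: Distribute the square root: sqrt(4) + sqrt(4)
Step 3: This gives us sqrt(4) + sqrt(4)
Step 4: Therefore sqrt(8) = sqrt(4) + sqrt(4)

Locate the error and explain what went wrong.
Step 2: Distribute the square root: sqrt(4) + sqrt(4)

Step 2 incorrectly 'distributes' the square root over addition. The square root function does not distribute: sqrt(a + b) ≠ sqrt(a) + sqrt(b). In fact, sqrt(4 + 4) = sqrt(8) ≈ 2.8284, while sqrt(4) + sqrt(4) ≈ 4.0000.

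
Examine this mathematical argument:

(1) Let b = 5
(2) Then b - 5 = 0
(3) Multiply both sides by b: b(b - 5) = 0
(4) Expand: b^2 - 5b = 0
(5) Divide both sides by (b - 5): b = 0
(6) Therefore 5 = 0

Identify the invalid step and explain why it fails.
Step 5: Divide both sides by (b - 5): b = 0

Step 5 divides both sides by (b - 5). However, since b = 5, we have (b - 5) = 0. Division by zero is undefined, making this step invalid.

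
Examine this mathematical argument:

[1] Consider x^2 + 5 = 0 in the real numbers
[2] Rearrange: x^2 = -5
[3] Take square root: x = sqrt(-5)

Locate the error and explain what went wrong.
Step 3: Take square root: x = sqrt(-5)

Step 3 takes the square root of -5, which is negative. In the real number system, the square root of a negative number is undefined. The equation x^2 + 5 = 0 has no real solutions. Square roots of negative numbers only exist in the complex numbers.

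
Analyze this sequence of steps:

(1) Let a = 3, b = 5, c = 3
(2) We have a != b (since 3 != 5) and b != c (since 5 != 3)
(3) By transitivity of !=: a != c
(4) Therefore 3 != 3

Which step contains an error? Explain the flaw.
Step 3: By transitivity of !=: a != c

Step 3 incorrectly applies transitivity to the '!=' relation. Transitivity states: if a R b and b R c, then a R c. However, '!=' is not transitive. Counterexample: 3 != 5 and 5 != 3, but 3 = 3 (both equal 3). Transitivity holds for relations like <, <=, =, but not for !=.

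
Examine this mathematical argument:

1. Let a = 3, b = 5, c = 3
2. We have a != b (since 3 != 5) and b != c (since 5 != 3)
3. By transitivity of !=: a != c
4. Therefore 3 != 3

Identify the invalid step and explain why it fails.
Step 3: By transitivity of !=: a != c

Step 3 incorrectly applies transitivity to the '!=' relation. Transitivity states: if a R b and b R c, then a R c. However, '!=' is not transitive. Counterexample: 3 != 5 and 5 != 3, but 3 = 3 (both equal 3). Transitivity holds for relations like <, <=, =, but not for !=.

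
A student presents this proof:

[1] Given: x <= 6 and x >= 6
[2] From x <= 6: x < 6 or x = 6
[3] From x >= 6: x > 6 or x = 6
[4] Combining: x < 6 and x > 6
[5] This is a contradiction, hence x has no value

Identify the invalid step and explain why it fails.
Step 4: Combining: x < 6 and x > 6

Step 4 incorrectly combines the conditions. From x <= 6 and x >= 6, the intersection is x = 6. The error treats the 'or' cases as 'and' requirements. The correct conclusion is that x = 6 is the unique solution, not that no solution exists.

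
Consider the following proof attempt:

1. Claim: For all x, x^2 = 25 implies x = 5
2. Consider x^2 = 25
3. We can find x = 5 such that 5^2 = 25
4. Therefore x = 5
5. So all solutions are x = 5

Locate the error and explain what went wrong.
Step 4: Therefore x = 5

Step 4 incorrectly concludes that x = 5 is the only solution. The proof shows that x = 5 is A solution (existence), but does not show it is the ONLY solution (uniqueness). In fact, x = -5 is also a solution since (-5)^2 = 25. Finding one solution doesn't prove there are no others.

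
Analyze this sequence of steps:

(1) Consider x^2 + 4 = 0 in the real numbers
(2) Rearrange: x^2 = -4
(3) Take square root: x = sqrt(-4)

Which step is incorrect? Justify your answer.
Step 3: Take square root: x = sqrt(-4)

Step 3 takes the square root of -4, which is negative. In the real number system, the square root of a negative number is undefined. The equation x^2 + 4 = 0 has no real solutions. Square roots of negative numbers only exist in the complex numbers.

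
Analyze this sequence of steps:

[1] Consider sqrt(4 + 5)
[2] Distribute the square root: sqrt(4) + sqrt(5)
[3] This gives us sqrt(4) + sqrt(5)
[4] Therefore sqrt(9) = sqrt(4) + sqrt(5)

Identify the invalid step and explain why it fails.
Step 2: Distribute the square root: sqrt(4) + sqrt(5)

Step 2 incorrectly 'distributes' the square root over addition. The square root function does not distribute: sqrt(a + b) ≠ sqrt(a) + sqrt(b). In fact, sqrt(4 + 5) = sqrt(9) ≈ 3.0000, while sqrt(4) + sqrt(5) ≈ 4.2361.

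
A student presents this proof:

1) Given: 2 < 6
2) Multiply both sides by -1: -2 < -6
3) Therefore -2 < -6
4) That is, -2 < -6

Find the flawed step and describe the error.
Step 2: Multiply both sides by -1: -2 < -6

Step 2 multiplies both sides by -1 but fails to reverse the inequality sign. When multiplying (or dividing) an inequality by a negative number, the direction must be reversed. Since 2 < 6, we should get -2 > -6, i.e., -2 > -6.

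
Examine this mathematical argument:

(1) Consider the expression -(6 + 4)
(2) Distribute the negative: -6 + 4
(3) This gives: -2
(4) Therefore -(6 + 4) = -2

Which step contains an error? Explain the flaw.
Step 2: Distribute the negative: -6 + 4

Step 2 incorrectly distributes the negative sign. The correct distribution is -(6 + 4) = -6 - 4 = -10. The negative must be applied to both terms, not just the first. The error treats -(6 + 4) as -6 + 4, which equals -2 instead of -10.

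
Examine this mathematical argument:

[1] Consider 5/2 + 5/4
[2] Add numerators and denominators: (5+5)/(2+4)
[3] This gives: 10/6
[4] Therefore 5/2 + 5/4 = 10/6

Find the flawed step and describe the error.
Step 2: Add numerators and denominators: (5+5)/(2+4)

Step 2 incorrectly adds fractions by separately adding numerators and denominators. This is wrong. The correct method requires a common denominator: 5/2 + 5/4 = (5×4 + 5×2)/(2×4) = 30/8 = 15/4. The method used gives 10/6, which is different.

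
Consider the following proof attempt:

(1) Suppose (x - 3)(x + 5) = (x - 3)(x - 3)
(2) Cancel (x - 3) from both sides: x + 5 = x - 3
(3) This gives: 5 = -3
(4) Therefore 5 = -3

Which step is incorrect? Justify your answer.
Step 2: Cancel (x - 3) from both sides: x + 5 = x - 3

Step 2 cancels (x - 3) from both sides. This is only valid if (x - 3) ≠ 0, i.e., x ≠ 3. When x = 3, both sides equal zero regardless of the other factors. The correct approach requires considering x = 3 as a separate case.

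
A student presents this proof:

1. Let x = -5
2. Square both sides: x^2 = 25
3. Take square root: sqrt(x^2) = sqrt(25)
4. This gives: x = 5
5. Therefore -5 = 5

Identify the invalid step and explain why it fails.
Step 4: This gives: x = 5

Step 4 incorrectly states that sqrt(x^2) = x. The correct identity is sqrt(x^2) = |x|. Since x = -5 < 0, we have sqrt(x^2) = |-5| = 5, not x = -5.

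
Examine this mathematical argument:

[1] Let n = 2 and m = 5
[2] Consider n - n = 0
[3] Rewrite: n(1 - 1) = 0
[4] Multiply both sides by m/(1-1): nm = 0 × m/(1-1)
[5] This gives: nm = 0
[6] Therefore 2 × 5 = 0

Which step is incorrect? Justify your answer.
Step 4: Multiply both sides by m/(1-1): nm = 0 × m/(1-1)

Step 4 multiplies both sides by m/(1-1). However, 1-1 = 0, so this is multiplication by m/0, which is undefined. We cannot multiply by an undefined expression.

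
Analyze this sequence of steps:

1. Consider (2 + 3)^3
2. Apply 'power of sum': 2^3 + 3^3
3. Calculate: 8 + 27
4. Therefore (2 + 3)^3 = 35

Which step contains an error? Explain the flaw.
Step 2: Apply 'power of sum': 2^3 + 3^3

Step 2 incorrectly applies a non-existent rule '(a+b)^n = a^n + b^n'. This is false in general. The correct expansion uses the binomial theorem. The actual value is (2 + 3)^3 = 5^3 = 125, not 35.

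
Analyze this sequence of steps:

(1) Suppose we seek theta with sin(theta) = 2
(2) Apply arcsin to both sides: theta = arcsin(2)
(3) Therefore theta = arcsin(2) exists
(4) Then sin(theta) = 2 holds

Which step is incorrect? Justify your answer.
Step 2: Apply arcsin to both sides: theta = arcsin(2)

Step 2 applies arcsin to 2. However, arcsin(x) is only defined for x in [-1, 1] because sin(theta) can only produce values in that range. Since |2| > 1, arcsin(2) is undefined. There is no angle whose sine equals 2.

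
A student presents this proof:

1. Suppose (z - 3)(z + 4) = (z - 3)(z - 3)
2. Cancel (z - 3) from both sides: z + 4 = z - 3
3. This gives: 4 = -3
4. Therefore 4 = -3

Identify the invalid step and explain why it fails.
Step 2: Cancel (z - 3) from both sides: z + 4 = z - 3

Step 2 cancels (z - 3) from both sides. This is only valid if (z - 3) ≠ 0, i.e., z ≠ 3. When z = 3, both sides equal zero regardless of the other factors. The correct approach requires considering z = 3 as a separate case.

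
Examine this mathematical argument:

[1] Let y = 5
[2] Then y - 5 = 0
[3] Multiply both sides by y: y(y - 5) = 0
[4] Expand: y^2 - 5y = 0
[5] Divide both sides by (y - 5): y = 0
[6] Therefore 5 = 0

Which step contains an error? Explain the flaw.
Step 5: Divide both sides by (y - 5): y = 0

Step 5 divides both sides by (y - 5). However, since y = 5, we have (y - 5) = 0. Division by zero is undefined, making this step invalid.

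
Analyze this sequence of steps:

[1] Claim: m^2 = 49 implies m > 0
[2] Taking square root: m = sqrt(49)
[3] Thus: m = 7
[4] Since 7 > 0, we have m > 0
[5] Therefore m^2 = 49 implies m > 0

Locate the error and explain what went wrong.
Step 2: Taking square root: m = sqrt(49)

Step 2 takes the square root and assumes the positive root only. The equation m^2 = 49 actually has two solutions: m = 7 and m = -7. The proof silently assumes m > 0 without justification, then uses this assumption to conclude m > 0, which is circular. The counterexample m = -7 shows the claim is false.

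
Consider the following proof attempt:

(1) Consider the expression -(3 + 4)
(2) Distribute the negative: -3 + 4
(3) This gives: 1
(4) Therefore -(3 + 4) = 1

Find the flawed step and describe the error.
Step 2: Distribute the negative: -3 + 4

Step 2 incorrectly distributes the negative sign. The correct distribution is -(3 + 4) = -3 - 4 = -7. The negative must be applied to both terms, not just the first. The error treats -(3 + 4) as -3 + 4, which equals 1 instead of -7.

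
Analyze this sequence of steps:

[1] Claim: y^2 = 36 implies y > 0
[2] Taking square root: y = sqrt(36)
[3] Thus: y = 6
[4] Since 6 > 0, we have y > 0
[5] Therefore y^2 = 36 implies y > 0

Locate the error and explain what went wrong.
Step 2: Taking square root: y = sqrt(36)

Step 2 takes the square root and assumes the positive root only. The equation y^2 = 36 actually has two solutions: y = 6 and y = -6. The proof silently assumes y > 0 without justification, then uses this assumption to conclude y > 0, which is circular. The counterexample y = -6 shows the claim is false.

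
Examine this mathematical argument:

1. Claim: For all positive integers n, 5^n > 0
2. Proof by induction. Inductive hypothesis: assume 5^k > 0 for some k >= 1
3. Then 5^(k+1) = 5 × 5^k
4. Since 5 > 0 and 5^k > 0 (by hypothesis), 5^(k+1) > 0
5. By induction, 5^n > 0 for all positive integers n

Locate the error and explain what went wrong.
Step 5: By induction, 5^n > 0 for all positive integers n

Step 5 concludes the proof by induction, but no base case was ever established. A valid induction proof requires: (1) a base case proving 5^1 > 0, and (2) an inductive step showing IF 5^k > 0 THEN 5^(k+1) > 0. Steps 2-4 correctly establish the inductive step, but without the base case the conclusion in step 5 does not follow.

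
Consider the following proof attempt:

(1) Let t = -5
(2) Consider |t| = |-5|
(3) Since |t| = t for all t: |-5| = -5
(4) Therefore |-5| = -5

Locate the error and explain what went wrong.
Step 3: Since |t| = t for all t: |-5| = -5

Step 3 incorrectly states that |t| = t for all t. The correct definition is |t| = t when t >= 0, and |t| = -t when t < 0. Since -5 < 0, we have |-5| = -(-5) = 5, not -5.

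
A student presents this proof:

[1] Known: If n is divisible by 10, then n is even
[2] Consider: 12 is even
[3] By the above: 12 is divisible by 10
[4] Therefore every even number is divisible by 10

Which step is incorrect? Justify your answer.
Step 3: By the above: 12 is divisible by 10

Step 3 commits the fallacy of affirming the consequent. The known fact 'divisible by 10 → even' does NOT imply 'even → divisible by 10'. That would be the converse, which is false. For example, 12 is even but 12 ÷ 10 = 1.20, which is not an integer.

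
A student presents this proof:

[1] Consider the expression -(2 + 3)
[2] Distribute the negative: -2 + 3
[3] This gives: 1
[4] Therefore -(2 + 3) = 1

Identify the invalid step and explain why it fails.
Step 2: Distribute the negative: -2 + 3

Step 2 incorrectly distributes the negative sign. The correct distribution is -(2 + 3) = -2 - 3 = -5. The negative must be applied to both terms, not just the first. The error treats -(2 + 3) as -2 + 3, which equals 1 instead of -5.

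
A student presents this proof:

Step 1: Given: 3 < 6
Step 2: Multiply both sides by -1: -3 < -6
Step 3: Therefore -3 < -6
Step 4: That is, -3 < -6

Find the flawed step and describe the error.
Step 2: Multiply both sides by -1: -3 < -6

Step 2 multiplies both sides by -1 but fails to reverse the inequality sign. When multiplying (or dividing) an inequality by a negative number, the direction must be reversed. Since 3 < 6, we should get -3 > -6, i.e., -3 > -6.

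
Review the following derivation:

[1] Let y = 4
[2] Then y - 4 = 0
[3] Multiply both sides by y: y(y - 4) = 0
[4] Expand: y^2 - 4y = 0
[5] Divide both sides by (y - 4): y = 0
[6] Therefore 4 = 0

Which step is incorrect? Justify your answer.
Step 5: Divide both sides by (y - 4): y = 0

Step 5 divides both sides by (y - 4). However, since y = 4, we have (y - 4) = 0. Division by zero is undefined, making this step invalid.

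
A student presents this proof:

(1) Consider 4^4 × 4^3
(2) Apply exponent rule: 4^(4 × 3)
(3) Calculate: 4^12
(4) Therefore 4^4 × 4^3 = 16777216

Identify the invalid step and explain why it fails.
Step 2: Apply exponent rule: 4^(4 × 3)

Step 2 incorrectly states that a^b × a^c = a^(b×c). The correct rule is a^b × a^c = a^(b+c). The actual value is 4^4 × 4^3 = 4^7 = 16384, not 4^12 = 16777216.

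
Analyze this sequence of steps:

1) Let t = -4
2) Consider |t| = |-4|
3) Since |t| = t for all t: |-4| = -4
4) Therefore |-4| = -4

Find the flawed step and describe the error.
Step 3: Since |t| = t for all t: |-4| = -4

Step 3 incorrectly states that |t| = t for all t. The correct definition is |t| = t when t >= 0, and |t| = -t when t < 0. Since -4 < 0, we have |-4| = -(-4) = 4, not -4.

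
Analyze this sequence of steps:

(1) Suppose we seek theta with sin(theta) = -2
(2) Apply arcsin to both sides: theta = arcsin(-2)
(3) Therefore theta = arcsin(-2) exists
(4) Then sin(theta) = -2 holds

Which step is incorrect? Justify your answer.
Step 2: Apply arcsin to both sides: theta = arcsin(-2)

Step 2 applies arcsin to -2. However, arcsin(x) is only defined for x in [-1, 1] because sin(theta) can only produce values in that range. Since |-2| > 1, arcsin(-2) is undefined. There is no angle whose sine equals -2.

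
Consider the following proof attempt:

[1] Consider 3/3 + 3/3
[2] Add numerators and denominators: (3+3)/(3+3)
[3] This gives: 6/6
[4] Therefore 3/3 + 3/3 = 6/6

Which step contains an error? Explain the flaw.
Step 2: Add numerators and denominators: (3+3)/(3+3)

Step 2 incorrectly adds fractions by separately adding numerators and denominators. This is wrong. The correct method requires a common denominator: 3/3 + 3/3 = (3×3 + 3×3)/(3×3) = 18/9 = 2. The method used gives 6/6, which is different.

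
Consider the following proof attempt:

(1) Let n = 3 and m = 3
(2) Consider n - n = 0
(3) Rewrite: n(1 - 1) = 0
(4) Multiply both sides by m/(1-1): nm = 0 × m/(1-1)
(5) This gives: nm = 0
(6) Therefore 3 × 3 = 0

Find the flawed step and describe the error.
Step 4: Multiply both sides by m/(1-1): nm = 0 × m/(1-1)

Step 4 multiplies both sides by m/(1-1). However, 1-1 = 0, so this is multiplication by m/0, which is undefined. We cannot multiply by an undefined expression.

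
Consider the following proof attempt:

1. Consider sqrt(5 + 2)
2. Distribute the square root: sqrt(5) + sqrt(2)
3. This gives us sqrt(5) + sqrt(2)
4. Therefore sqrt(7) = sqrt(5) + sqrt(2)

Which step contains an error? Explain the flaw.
Step 2: Distribute the square root: sqrt(5) + sqrt(2)

Step 2 incorrectly 'distributes' the square root over addition. The square root function does not distribute: sqrt(a + b) ≠ sqrt(a) + sqrt(b). In fact, sqrt(5 + 2) = sqrt(7) ≈ 2.6458, while sqrt(5) + sqrt(2) ≈ 3.6503.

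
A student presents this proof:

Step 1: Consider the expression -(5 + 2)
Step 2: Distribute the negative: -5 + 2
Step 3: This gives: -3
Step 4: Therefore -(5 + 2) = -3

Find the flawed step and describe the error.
Step 2: Distribute the negative: -5 + 2

Step 2 incorrectly distributes the negative sign. The correct distribution is -(5 + 2) = -5 - 2 = -7. The negative must be applied to both terms, not just the first. The error treats -(5 + 2) as -5 + 2, which equals -3 instead of -7.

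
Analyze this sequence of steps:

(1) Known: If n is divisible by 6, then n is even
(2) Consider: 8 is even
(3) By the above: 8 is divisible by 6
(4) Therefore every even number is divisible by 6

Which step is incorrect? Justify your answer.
Step 3: By the above: 8 is divisible by 6

Step 3 commits the fallacy of affirming the consequent. The known fact 'divisible by 6 → even' does NOT imply 'even → divisible by 6'. That would be the converse, which is false. For example, 8 is even but 8 ÷ 6 = 1.33, which is not an integer.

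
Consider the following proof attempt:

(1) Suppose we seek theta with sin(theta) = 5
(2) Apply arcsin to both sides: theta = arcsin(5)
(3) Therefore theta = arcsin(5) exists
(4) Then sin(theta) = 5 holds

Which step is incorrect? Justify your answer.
Step 2: Apply arcsin to both sides: theta = arcsin(5)

Step 2 applies arcsin to 5. However, arcsin(x) is only defined for x in [-1, 1] because sin(theta) can only produce values in that range. Since |5| > 1, arcsin(5) is undefined. There is no angle whose sine equals 5.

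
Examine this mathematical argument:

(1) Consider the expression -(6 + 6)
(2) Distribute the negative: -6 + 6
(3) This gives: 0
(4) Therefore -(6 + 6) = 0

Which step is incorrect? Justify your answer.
Step 2: Distribute the negative: -6 + 6

Step 2 incorrectly distributes the negative sign. The correct distribution is -(6 + 6) = -6 - 6 = -12. The negative must be applied to both terms, not just the first. The error treats -(6 + 6) as -6 + 6, which equals 0 instead of -12.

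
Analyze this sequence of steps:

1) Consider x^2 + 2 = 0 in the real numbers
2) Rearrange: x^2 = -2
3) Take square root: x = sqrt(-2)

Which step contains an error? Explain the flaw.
Step 3: Take square root: x = sqrt(-2)

Step 3 takes the square root of -2, which is negative. In the real number system, the square root of a negative number is undefined. The equation x^2 + 2 = 0 has no real solutions. Square roots of negative numbers only exist in the complex numbers.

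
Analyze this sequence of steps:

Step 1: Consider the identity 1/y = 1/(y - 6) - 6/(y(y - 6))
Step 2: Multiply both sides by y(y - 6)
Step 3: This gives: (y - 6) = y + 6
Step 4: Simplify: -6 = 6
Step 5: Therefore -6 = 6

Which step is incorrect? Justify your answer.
Step 3: This gives: (y - 6) = y + 6

Step 3 makes a sign error when clearing denominators. Multiplying -6/(y(y - 6)) by y(y - 6) gives -6, not +6. The correct result is (y - 6) = y - 6, which is trivially true, not (y - 6) = y + 6. (Step 1 is a valid identity: 1/(y - 6) - 6/(y(y - 6)) = (y - 6)/(y(y - 6)) = 1/y.)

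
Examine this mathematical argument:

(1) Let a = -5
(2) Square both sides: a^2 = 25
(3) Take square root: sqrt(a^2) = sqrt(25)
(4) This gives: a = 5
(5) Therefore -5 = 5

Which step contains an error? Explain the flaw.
Step 4: This gives: a = 5

Step 4 incorrectly states that sqrt(a^2) = a. The correct identity is sqrt(a^2) = |a|. Since a = -5 < 0, we have sqrt(a^2) = |-5| = 5, not a = -5.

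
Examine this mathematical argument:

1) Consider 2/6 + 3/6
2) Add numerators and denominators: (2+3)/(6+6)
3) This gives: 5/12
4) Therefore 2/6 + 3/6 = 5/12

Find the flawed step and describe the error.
Step 2: Add numerators and denominators: (2+3)/(6+6)

Step 2 incorrectly adds fractions by separately adding numerators and denominators. This is wrong. The correct method requires a common denominator: 2/6 + 3/6 = (2×6 + 3×6)/(6×6) = 30/36 = 5/6. The method used gives 5/12, which is different.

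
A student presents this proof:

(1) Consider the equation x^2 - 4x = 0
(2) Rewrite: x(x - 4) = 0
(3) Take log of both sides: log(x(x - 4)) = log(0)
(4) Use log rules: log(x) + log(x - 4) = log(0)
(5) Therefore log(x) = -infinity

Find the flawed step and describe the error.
Step 3: Take log of both sides: log(x(x - 4)) = log(0)

Step 3 takes the logarithm of both sides, resulting in log(0) on the right side. The logarithm is only defined for positive numbers; log(0) is undefined (approaches negative infinity). This operation is invalid.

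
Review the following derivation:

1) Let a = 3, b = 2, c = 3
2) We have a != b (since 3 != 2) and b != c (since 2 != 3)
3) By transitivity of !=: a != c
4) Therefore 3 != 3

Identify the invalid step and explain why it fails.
Step 3: By transitivity of !=: a != c

Step 3 incorrectly applies transitivity to the '!=' relation. Transitivity states: if a R b and b R c, then a R c. However, '!=' is not transitive. Counterexample: 3 != 2 and 2 != 3, but 3 = 3 (both equal 3). Transitivity holds for relations like <, <=, =, but not for !=.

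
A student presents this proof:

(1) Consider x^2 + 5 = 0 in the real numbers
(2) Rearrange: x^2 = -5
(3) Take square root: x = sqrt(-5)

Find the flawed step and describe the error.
Step 3: Take square root: x = sqrt(-5)

Step 3 takes the square root of -5, which is negative. In the real number system, the square root of a negative number is undefined. The equation x^2 + 5 = 0 has no real solutions. Square roots of negative numbers only exist in the complex numbers.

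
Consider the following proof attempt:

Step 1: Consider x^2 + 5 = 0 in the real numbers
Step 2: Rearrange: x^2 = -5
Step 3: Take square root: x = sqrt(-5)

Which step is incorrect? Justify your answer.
Step 3: Take square root: x = sqrt(-5)

Step 3 takes the square root of -5, which is negative. In the real number system, the square root of a negative number is undefined. The equation x^2 + 5 = 0 has no real solutions. Square roots of negative numbers only exist in the complex numbers.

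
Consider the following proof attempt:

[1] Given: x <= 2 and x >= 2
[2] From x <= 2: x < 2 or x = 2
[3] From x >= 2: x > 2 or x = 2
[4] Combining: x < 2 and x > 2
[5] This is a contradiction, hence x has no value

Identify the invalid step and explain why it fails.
Step 4: Combining: x < 2 and x > 2

Step 4 incorrectly combines the conditions. From x <= 2 and x >= 2, the intersection is x = 2. The error treats the 'or' cases as 'and' requirements. The correct conclusion is that x = 2 is the unique solution, not that no solution exists.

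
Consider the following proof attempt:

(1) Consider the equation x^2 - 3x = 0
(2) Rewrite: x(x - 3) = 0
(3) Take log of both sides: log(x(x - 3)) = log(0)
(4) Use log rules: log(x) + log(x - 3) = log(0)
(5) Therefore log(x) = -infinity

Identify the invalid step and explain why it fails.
Step 3: Take log of both sides: log(x(x - 3)) = log(0)

Step 3 takes the logarithm of both sides, resulting in log(0) on the right side. The logarithm is only defined for positive numbers; log(0) is undefined (approaches negative infinity). This operation is invalid.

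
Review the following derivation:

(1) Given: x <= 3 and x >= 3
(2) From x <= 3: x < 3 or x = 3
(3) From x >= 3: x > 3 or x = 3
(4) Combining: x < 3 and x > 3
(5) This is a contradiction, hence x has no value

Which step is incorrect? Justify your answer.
Step 4: Combining: x < 3 and x > 3

Step 4 incorrectly combines the conditions. From x <= 3 and x >= 3, the intersection is x = 3. The error treats the 'or' cases as 'and' requirements. The correct conclusion is that x = 3 is the unique solution, not that no solution exists.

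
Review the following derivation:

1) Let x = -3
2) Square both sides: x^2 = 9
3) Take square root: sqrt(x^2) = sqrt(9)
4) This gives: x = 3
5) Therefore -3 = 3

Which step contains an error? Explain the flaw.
Step 4: This gives: x = 3

Step 4 incorrectly states that sqrt(x^2) = x. The correct identity is sqrt(x^2) = |x|. Since x = -3 < 0, we have sqrt(x^2) = |-3| = 3, not x = -3.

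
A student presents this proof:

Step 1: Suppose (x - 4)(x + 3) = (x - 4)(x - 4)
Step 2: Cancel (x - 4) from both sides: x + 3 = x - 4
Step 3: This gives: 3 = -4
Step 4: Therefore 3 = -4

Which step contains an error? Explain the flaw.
Step 2: Cancel (x - 4) from both sides: x + 3 = x - 4

Step 2 cancels (x - 4) from both sides. This is only valid if (x - 4) ≠ 0, i.e., x ≠ 4. When x = 4, both sides equal zero regardless of the other factors. The correct approach requires considering x = 4 as a separate case.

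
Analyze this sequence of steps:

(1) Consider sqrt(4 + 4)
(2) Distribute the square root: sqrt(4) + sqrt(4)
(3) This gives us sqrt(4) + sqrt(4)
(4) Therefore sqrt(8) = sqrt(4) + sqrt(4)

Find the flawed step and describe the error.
Step 2: Distribute the square root: sqrt(4) + sqrt(4)

Step 2 incorrectly 'distributes' the square root over addition. The square root function does not distribute: sqrt(a + b) ≠ sqrt(a) + sqrt(b). In fact, sqrt(4 + 4) = sqrt(8) ≈ 2.8284, while sqrt(4) + sqrt(4) ≈ 4.0000.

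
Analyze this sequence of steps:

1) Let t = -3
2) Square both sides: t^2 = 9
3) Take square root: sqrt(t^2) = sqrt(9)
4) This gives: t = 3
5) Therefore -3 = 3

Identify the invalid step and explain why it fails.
Step 4: This gives: t = 3

Step 4 incorrectly states that sqrt(t^2) = t. The correct identity is sqrt(t^2) = |t|. Since t = -3 < 0, we have sqrt(t^2) = |-3| = 3, not t = -3.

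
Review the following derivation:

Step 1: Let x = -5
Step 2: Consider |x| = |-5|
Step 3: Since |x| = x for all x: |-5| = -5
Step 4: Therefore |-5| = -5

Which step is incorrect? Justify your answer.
Step 3: Since |x| = x for all x: |-5| = -5

Step 3 incorrectly states that |x| = x for all x. The correct definition is |x| = x when x >= 0, and |x| = -x when x < 0. Since -5 < 0, we have |-5| = -(-5) = 5, not -5.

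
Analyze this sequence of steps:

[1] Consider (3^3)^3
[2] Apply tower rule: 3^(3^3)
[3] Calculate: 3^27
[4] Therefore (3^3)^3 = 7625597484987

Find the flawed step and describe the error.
Step 2: Apply tower rule: 3^(3^3)

Step 2 incorrectly states that (a^b)^c = a^(b^c). The correct rule is (a^b)^c = a^(b×c). The actual value is (3^3)^3 = 3^9 = 19683, not 3^27 = 7625597484987.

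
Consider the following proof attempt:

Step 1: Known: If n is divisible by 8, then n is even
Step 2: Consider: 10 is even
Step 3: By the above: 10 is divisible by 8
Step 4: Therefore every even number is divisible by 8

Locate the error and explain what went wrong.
Step 3: By the above: 10 is divisible by 8

Step 3 commits the fallacy of affirming the consequent. The known fact 'divisible by 8 → even' does NOT imply 'even → divisible by 8'. That would be the converse, which is false. For example, 10 is even but 10 ÷ 8 = 1.25, which is not an integer.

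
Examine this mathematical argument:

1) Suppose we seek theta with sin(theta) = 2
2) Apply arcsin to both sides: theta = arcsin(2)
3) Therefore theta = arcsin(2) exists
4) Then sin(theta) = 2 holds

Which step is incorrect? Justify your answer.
Step 2: Apply arcsin to both sides: theta = arcsin(2)

Step 2 applies arcsin to 2. However, arcsin(x) is only defined for x in [-1, 1] because sin(theta) can only produce values in that range. Since |2| > 1, arcsin(2) is undefined. There is no angle whose sine equals 2.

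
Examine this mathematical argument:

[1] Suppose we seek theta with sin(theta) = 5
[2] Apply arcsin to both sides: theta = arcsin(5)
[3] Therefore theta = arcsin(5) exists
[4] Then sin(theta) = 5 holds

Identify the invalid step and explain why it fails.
Step 2: Apply arcsin to both sides: theta = arcsin(5)

Step 2 applies arcsin to 5. However, arcsin(x) is only defined for x in [-1, 1] because sin(theta) can only produce values in that range. Since |5| > 1, arcsin(5) is undefined. There is no angle whose sine equals 5.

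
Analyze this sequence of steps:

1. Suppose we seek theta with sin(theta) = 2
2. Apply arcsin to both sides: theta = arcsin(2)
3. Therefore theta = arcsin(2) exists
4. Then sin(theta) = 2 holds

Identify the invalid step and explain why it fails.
Step 2: Apply arcsin to both sides: theta = arcsin(2)

Step 2 applies arcsin to 2. However, arcsin(x) is only defined for x in [-1, 1] because sin(theta) can only produce values in that range. Since |2| > 1, arcsin(2) is undefined. There is no angle whose sine equals 2.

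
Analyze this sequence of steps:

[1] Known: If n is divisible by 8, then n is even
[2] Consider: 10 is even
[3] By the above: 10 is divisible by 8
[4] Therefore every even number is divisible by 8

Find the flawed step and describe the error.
Step 3: By the above: 10 is divisible by 8

Step 3 commits the fallacy of affirming the consequent. The known fact 'divisible by 8 → even' does NOT imply 'even → divisible by 8'. That would be the converse, which is false. For example, 10 is even but 10 ÷ 8 = 1.25, which is not an integer.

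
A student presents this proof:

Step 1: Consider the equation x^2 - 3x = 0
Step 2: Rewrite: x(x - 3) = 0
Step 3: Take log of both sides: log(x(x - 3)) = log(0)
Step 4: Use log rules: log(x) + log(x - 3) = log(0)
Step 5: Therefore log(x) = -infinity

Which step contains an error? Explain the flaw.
Step 3: Take log of both sides: log(x(x - 3)) = log(0)

Step 3 takes the logarithm of both sides, resulting in log(0) on the right side. The logarithm is only defined for positive numbers; log(0) is undefined (approaches negative infinity). This operation is invalid.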